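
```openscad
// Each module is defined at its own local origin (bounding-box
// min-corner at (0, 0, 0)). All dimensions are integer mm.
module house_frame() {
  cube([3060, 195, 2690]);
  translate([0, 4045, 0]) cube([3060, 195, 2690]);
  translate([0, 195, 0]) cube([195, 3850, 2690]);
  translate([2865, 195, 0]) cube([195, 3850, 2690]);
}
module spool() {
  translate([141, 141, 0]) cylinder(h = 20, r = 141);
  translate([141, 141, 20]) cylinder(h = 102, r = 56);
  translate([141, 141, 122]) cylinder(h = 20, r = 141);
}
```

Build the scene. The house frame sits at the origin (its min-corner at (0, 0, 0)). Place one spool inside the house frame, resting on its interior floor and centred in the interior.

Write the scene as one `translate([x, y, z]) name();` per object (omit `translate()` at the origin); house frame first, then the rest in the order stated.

house_frame();
translate([1389, 1979, 0]) spool();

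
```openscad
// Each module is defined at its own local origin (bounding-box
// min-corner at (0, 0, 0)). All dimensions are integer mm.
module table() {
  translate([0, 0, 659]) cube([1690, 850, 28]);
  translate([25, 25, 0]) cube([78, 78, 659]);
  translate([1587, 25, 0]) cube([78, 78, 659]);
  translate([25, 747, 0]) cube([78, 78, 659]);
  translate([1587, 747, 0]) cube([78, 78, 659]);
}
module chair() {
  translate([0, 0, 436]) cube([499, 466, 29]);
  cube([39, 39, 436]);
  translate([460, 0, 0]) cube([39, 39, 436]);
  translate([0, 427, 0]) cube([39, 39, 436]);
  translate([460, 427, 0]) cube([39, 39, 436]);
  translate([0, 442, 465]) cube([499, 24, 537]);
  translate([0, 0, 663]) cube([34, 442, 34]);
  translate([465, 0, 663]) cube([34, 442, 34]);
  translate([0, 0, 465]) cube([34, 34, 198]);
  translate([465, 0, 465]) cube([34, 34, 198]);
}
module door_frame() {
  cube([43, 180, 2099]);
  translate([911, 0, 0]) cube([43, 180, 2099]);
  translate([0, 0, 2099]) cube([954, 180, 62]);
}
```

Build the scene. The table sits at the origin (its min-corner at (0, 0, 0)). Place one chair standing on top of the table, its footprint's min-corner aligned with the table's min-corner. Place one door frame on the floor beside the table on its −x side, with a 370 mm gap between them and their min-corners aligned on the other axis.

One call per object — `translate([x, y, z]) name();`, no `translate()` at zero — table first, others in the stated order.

table();
translate([0, 0, 687]) chair();
translate([-1324, 0, 0]) door_frame();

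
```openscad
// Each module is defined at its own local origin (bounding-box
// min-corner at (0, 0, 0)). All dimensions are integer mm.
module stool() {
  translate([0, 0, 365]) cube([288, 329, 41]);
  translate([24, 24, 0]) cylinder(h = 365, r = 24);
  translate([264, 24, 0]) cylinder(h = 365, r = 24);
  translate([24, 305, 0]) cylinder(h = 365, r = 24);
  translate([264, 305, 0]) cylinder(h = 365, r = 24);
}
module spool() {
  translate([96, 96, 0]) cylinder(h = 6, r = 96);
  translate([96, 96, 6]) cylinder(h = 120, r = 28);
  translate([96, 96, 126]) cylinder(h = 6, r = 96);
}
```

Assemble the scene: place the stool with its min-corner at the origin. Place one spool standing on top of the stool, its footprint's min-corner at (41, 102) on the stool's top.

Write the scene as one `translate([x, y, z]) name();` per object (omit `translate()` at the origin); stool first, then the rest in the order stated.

stool();
translate([41, 102, 406]) spool();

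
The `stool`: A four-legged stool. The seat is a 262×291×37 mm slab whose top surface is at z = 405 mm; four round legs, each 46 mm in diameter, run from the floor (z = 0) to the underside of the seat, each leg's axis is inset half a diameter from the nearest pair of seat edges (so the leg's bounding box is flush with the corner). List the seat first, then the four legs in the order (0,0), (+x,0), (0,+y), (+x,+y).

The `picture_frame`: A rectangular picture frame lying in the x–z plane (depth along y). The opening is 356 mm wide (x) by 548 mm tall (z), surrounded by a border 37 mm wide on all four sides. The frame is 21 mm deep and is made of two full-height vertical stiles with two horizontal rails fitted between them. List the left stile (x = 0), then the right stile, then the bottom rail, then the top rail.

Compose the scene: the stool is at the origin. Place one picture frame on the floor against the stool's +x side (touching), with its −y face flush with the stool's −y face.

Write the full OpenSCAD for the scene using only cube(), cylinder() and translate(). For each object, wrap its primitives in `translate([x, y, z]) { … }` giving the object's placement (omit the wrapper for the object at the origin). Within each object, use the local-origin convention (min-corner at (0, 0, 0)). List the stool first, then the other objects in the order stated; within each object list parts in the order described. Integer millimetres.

translate([0, 0, 368]) cube([262, 291, 37]);
translate([23, 23, 0]) cylinder(h = 368, r = 23);
translate([239, 23, 0]) cylinder(h = 368, r = 23);
translate([23, 268, 0]) cylinder(h = 368, r = 23);
translate([239, 268, 0]) cylinder(h = 368, r = 23);
translate([262, 0, 0]) {
  cube([37, 21, 622]);
  translate([393, 0, 0]) cube([37, 21, 622]);
  translate([37, 0, 0]) cube([356, 21, 37]);
  translate([37, 0, 585]) cube([356, 21, 37]);
}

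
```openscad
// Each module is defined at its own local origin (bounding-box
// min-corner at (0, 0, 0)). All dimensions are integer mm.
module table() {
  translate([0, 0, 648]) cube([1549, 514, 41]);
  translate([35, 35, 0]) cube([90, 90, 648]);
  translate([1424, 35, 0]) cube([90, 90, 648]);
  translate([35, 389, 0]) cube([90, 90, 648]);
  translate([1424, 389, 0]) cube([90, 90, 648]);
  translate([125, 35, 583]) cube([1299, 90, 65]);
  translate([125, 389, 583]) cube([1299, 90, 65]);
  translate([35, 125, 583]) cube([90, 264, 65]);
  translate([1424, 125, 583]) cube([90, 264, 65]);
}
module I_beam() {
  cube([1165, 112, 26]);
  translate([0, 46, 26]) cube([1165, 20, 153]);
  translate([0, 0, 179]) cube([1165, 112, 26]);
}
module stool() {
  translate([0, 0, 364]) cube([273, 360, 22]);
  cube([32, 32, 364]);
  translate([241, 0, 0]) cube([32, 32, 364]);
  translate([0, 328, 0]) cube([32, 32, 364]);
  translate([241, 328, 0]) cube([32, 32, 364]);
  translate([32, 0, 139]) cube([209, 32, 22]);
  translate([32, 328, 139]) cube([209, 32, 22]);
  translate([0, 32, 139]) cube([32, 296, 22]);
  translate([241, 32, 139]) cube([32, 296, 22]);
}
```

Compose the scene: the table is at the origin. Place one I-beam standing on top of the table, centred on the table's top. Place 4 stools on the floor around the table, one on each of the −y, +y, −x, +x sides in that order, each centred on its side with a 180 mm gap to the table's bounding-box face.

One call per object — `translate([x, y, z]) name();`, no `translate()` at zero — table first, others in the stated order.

table();
translate([192, 201, 689]) I_beam();
translate([638, -540, 0]) stool();
translate([638, 694, 0]) stool();
translate([-453, 77, 0]) stool();
translate([1729, 77, 0]) stool();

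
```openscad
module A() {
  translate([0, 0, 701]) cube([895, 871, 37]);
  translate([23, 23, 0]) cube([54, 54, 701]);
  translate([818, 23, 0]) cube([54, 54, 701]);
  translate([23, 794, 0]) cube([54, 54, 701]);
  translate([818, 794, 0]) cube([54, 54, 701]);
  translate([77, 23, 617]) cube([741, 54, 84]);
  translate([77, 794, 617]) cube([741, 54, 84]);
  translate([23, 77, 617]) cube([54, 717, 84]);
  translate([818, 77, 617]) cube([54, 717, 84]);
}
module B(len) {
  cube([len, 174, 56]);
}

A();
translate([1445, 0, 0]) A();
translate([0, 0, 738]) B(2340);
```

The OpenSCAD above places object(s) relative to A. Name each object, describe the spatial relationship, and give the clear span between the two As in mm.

Second table starts at x = 1445; first ends at x = 895; clear span = 1445 − 895 = 550 mm.

A is a table. B is a beam. A beam spans the tops of two tables. The clear span between the two tables is 550 mm.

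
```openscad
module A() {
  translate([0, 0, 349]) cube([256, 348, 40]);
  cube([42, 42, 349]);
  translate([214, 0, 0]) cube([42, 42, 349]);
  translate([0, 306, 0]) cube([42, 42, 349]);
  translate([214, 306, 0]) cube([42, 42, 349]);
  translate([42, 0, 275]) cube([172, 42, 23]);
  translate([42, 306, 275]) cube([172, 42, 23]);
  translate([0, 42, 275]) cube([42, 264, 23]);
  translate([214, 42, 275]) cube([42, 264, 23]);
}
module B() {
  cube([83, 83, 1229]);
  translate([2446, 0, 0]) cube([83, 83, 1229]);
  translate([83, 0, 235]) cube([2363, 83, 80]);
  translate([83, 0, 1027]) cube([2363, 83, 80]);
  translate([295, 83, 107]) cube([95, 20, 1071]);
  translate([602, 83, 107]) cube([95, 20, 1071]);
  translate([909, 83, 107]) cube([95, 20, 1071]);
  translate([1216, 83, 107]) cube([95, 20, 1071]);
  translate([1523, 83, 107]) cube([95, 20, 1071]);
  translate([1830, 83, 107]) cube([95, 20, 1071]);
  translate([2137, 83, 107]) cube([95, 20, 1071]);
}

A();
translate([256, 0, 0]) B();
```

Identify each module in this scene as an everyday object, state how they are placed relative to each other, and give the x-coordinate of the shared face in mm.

The stool's +x face and the fence section's −x face are both at x = 256 mm.

A is a stool. B is a fence section. The fence section is against the stool's +x side, with their −y faces flush. The x-coordinate of the shared face is 256 mm.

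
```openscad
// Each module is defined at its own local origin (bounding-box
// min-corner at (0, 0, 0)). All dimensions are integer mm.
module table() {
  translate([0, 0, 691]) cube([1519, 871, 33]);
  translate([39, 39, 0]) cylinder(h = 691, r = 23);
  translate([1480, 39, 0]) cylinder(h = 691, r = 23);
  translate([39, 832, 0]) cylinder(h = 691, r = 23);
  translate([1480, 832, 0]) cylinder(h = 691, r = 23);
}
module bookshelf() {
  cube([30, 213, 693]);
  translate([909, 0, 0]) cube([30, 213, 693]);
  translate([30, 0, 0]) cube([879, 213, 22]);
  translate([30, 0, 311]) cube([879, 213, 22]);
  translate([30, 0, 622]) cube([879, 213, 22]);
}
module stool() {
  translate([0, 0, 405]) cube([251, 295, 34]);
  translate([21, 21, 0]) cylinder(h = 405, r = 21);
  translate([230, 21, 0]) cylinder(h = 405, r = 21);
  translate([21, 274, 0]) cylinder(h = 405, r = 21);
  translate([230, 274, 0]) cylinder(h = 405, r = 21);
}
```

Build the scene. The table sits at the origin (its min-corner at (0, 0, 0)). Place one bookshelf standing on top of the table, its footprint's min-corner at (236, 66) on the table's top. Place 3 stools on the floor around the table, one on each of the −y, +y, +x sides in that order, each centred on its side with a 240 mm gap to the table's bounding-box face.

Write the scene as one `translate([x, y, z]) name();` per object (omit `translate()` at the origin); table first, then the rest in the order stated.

table();
translate([236, 66, 724]) bookshelf();
translate([634, -535, 0]) stool();
translate([634, 1111, 0]) stool();
translate([1759, 288, 0]) stool();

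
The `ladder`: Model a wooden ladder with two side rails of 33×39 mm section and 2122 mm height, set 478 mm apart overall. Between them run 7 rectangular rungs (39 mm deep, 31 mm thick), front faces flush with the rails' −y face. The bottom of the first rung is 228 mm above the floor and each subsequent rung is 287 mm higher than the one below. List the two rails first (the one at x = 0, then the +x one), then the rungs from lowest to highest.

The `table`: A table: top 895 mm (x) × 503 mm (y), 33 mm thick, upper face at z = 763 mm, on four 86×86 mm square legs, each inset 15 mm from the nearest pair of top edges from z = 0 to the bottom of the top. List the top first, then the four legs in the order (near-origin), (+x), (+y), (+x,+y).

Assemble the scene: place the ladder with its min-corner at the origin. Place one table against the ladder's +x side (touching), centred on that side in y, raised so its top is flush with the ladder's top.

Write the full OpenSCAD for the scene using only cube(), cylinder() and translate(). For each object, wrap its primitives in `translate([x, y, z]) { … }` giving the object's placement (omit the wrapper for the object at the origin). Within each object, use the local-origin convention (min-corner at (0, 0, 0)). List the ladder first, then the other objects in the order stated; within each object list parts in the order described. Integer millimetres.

cube([33, 39, 2122]);
translate([445, 0, 0]) cube([33, 39, 2122]);
translate([33, 0, 228]) cube([412, 39, 31]);
translate([33, 0, 515]) cube([412, 39, 31]);
translate([33, 0, 802]) cube([412, 39, 31]);
translate([33, 0, 1089]) cube([412, 39, 31]);
translate([33, 0, 1376]) cube([412, 39, 31]);
translate([33, 0, 1663]) cube([412, 39, 31]);
translate([33, 0, 1950]) cube([412, 39, 31]);
translate([478, -232, 1359]) {
  translate([0, 0, 730]) cube([895, 503, 33]);
  translate([15, 15, 0]) cube([86, 86, 730]);
  translate([794, 15, 0]) cube([86, 86, 730]);
  translate([15, 402, 0]) cube([86, 86, 730]);
  translate([794, 402, 0]) cube([86, 86, 730]);
}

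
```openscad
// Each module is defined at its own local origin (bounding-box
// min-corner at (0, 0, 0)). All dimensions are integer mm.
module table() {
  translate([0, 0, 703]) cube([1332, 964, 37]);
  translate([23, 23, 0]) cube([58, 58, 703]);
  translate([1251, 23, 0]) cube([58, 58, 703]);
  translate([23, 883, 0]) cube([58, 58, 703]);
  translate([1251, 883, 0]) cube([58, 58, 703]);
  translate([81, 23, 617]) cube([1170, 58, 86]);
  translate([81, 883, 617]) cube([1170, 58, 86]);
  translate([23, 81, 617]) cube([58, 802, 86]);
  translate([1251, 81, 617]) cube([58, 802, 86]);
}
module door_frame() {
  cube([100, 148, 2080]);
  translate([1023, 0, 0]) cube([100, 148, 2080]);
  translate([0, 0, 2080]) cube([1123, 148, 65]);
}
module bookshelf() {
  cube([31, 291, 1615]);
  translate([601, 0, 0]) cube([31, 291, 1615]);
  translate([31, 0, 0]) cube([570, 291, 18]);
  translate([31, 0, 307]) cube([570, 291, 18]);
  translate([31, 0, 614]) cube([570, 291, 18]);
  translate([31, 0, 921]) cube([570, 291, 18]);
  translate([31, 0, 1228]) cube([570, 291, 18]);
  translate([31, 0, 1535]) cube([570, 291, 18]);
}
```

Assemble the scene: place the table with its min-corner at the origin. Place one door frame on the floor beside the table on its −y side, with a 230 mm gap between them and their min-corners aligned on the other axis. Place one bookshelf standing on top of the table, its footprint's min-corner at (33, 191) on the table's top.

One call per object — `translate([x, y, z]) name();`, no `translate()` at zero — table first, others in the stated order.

table();
translate([0, -378, 0]) door_frame();
translate([33, 191, 740]) bookshelf();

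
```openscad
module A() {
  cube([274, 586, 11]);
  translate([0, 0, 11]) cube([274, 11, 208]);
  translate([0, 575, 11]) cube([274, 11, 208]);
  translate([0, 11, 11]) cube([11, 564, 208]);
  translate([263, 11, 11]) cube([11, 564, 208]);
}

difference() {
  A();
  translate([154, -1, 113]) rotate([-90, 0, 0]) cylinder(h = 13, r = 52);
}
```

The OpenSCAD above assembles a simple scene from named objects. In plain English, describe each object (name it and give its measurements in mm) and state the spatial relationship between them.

A is an open storage box with external size 274×586×219 mm and wall thickness 11 mm (the base is also 11 mm thick). The base covers the whole footprint; the four walls stand on the base, with the y-facing walls full-width and the x-facing walls fitting between their inner faces.

The open box has a circular hole of radius 52 mm through its front wall, centred at (x = 154, z = 113).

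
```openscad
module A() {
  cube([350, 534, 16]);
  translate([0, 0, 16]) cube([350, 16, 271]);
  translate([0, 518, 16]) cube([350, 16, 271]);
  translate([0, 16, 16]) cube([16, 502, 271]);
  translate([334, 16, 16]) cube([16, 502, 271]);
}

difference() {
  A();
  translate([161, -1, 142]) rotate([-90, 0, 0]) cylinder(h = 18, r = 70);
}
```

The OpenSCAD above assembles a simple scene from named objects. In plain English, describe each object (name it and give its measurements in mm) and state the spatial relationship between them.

A is an open-topped rectangular box: outside dimensions 350×534×287 mm, with a uniform wall and base thickness of 16 mm. The base is a full 350×534 slab on the floor; four walls sit on top of the base. The front and back walls (the −y and +y sides) span the full width; the two side walls fit between them.

The open box has a circular hole of radius 70 mm through its front wall, centred at (x = 161, z = 142).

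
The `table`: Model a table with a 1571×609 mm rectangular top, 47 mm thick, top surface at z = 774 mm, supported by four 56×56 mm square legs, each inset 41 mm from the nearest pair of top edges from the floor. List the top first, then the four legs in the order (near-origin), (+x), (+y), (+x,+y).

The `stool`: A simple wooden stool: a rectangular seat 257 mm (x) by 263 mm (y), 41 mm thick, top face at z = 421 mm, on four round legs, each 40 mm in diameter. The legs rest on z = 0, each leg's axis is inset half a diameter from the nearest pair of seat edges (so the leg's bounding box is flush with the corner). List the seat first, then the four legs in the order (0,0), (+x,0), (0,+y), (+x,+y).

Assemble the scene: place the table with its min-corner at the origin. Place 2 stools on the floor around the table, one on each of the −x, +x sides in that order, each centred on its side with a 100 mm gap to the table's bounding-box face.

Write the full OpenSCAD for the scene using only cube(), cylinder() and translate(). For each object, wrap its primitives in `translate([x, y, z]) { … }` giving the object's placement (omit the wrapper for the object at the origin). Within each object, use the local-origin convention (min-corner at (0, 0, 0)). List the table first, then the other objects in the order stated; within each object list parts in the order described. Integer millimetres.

translate([0, 0, 727]) cube([1571, 609, 47]);
translate([41, 41, 0]) cube([56, 56, 727]);
translate([1474, 41, 0]) cube([56, 56, 727]);
translate([41, 512, 0]) cube([56, 56, 727]);
translate([1474, 512, 0]) cube([56, 56, 727]);
translate([-357, 173, 0]) {
  translate([0, 0, 380]) cube([257, 263, 41]);
  translate([20, 20, 0]) cylinder(h = 380, r = 20);
  translate([237, 20, 0]) cylinder(h = 380, r = 20);
  translate([20, 243, 0]) cylinder(h = 380, r = 20);
  translate([237, 243, 0]) cylinder(h = 380, r = 20);
}
translate([1671, 173, 0]) {
  translate([0, 0, 380]) cube([257, 263, 41]);
  translate([20, 20, 0]) cylinder(h = 380, r = 20);
  translate([237, 20, 0]) cylinder(h = 380, r = 20);
  translate([20, 243, 0]) cylinder(h = 380, r = 20);
  translate([237, 243, 0]) cylinder(h = 380, r = 20);
}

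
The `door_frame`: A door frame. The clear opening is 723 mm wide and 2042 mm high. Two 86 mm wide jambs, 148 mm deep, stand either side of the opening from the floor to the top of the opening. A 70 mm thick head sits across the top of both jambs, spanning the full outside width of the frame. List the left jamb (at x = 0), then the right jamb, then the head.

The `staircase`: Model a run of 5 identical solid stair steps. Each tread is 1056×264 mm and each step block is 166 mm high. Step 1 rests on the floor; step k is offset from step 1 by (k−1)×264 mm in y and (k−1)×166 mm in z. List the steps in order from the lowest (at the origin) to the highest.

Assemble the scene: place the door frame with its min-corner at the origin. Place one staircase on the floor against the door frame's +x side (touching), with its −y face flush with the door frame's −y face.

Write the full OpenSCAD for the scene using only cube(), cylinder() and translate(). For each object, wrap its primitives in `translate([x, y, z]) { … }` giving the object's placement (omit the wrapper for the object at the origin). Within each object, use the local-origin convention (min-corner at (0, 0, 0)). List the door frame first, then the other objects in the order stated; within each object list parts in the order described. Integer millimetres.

cube([86, 148, 2042]);
translate([809, 0, 0]) cube([86, 148, 2042]);
translate([0, 0, 2042]) cube([895, 148, 70]);
translate([895, 0, 0]) {
  cube([1056, 264, 166]);
  translate([0, 264, 166]) cube([1056, 264, 166]);
  translate([0, 528, 332]) cube([1056, 264, 166]);
  translate([0, 792, 498]) cube([1056, 264, 166]);
  translate([0, 1056, 664]) cube([1056, 264, 166]);
}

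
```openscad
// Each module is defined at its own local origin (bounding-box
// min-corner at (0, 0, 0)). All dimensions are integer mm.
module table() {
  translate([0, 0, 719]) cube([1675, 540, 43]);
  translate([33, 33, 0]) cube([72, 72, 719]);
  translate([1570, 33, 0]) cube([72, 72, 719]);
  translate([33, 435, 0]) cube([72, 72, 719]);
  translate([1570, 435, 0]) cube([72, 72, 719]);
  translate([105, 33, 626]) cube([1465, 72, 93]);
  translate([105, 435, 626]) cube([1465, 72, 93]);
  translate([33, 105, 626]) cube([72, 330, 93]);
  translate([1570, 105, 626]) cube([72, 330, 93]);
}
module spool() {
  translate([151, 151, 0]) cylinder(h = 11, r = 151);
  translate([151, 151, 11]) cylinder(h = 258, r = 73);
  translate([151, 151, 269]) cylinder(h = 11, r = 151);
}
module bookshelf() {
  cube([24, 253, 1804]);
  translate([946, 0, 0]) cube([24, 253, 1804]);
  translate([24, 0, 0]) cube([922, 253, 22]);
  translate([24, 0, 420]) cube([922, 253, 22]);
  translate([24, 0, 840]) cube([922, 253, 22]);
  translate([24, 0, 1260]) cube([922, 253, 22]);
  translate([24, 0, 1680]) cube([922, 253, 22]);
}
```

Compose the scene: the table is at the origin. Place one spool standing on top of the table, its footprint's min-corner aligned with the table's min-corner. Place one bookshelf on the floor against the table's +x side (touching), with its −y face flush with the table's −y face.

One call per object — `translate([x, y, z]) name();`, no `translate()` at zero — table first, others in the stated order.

table();
translate([0, 0, 762]) spool();
translate([1675, 0, 0]) bookshelf();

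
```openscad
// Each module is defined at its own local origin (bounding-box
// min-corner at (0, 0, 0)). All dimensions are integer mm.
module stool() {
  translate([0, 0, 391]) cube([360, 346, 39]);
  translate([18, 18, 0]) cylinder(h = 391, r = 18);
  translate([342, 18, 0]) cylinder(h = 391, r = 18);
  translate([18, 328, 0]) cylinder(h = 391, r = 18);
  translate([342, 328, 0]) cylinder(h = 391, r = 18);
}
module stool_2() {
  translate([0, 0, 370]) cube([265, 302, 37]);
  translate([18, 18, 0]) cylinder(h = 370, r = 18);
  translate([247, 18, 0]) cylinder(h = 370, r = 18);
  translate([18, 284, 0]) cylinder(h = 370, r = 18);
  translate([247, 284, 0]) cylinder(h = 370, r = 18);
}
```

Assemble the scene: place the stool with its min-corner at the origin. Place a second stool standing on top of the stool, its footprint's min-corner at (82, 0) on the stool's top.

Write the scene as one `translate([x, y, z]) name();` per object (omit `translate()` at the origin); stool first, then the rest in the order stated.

stool();
translate([82, 0, 430]) stool_2();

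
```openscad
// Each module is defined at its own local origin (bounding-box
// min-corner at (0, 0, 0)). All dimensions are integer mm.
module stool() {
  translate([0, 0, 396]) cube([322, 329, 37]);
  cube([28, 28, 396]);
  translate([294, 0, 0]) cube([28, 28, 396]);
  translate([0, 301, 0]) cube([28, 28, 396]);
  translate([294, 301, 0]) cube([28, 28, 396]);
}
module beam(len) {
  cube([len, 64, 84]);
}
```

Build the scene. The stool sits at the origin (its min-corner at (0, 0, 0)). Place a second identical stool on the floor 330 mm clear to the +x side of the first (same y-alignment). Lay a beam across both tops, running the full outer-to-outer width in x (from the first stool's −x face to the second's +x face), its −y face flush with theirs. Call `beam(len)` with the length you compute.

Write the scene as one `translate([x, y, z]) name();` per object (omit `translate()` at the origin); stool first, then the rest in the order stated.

stool();
translate([652, 0, 0]) stool();
translate([0, 0, 433]) beam(974);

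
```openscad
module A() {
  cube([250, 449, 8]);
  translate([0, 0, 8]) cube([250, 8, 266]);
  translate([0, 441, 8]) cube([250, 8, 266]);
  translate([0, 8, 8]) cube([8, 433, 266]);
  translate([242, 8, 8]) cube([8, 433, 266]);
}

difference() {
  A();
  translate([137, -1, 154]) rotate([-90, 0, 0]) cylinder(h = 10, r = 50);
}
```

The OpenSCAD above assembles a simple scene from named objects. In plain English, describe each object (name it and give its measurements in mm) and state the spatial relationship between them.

A is an open-topped rectangular box: outside dimensions 250×449×274 mm, with a uniform wall and base thickness of 8 mm. The base is a full 250×449 slab on the floor; four walls sit on top of the base. The front and back walls (the −y and +y sides) span the full width; the two side walls fit between them.

The open box has a circular hole of radius 50 mm through its front wall, centred at (x = 137, z = 154).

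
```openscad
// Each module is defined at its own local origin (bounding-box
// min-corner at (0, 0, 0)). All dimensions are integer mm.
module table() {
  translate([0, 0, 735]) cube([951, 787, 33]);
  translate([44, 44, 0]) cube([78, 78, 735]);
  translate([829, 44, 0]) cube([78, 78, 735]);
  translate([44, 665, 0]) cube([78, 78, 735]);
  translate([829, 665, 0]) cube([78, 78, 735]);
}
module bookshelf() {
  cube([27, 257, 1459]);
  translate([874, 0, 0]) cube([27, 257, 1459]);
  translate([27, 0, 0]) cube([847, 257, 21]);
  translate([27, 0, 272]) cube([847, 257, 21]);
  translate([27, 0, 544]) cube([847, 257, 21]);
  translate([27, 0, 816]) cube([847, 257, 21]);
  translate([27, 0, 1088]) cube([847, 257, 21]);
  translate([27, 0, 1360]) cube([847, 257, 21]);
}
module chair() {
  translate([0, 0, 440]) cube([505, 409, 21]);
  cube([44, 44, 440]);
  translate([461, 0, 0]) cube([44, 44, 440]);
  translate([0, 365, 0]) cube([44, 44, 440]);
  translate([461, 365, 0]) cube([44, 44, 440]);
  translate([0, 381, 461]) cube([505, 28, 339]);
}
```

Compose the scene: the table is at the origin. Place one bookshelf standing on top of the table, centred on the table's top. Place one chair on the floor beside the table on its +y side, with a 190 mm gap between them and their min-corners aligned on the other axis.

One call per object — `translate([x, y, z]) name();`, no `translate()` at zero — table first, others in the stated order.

table();
translate([25, 265, 768]) bookshelf();
translate([0, 977, 0]) chair();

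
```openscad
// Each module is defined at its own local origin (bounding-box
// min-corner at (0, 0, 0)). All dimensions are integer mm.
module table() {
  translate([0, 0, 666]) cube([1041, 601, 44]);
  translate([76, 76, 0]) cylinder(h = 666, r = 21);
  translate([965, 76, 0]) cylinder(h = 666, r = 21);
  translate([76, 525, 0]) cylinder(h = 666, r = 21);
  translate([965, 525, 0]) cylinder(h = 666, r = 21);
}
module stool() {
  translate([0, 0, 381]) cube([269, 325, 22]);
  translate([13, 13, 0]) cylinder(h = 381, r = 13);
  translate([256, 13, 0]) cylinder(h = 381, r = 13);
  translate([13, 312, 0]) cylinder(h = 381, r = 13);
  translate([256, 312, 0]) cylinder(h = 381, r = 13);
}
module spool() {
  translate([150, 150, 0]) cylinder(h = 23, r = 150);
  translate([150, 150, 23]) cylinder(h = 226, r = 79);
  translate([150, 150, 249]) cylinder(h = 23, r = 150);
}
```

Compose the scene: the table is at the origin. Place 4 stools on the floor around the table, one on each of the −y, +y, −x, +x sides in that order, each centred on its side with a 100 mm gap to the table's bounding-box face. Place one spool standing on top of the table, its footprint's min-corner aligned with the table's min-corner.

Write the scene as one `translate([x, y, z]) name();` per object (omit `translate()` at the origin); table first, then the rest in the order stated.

table();
translate([386, -425, 0]) stool();
translate([386, 701, 0]) stool();
translate([-369, 138, 0]) stool();
translate([1141, 138, 0]) stool();
translate([0, 0, 710]) spool();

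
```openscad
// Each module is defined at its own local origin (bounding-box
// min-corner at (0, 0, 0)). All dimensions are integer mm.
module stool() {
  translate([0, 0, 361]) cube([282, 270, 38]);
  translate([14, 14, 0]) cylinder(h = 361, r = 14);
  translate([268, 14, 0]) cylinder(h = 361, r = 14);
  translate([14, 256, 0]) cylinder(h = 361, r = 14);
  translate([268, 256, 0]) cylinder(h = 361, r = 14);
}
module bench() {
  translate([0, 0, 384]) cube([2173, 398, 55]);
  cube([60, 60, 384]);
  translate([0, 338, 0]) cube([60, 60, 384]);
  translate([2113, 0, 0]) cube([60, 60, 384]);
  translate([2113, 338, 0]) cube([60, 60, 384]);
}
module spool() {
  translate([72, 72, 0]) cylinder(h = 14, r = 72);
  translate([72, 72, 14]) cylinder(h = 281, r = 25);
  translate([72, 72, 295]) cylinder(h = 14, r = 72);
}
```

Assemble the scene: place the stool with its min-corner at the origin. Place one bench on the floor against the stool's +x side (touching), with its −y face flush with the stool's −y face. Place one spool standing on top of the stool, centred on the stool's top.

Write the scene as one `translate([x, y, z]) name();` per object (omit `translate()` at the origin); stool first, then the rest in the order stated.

stool();
translate([282, 0, 0]) bench();
translate([69, 63, 399]) spool();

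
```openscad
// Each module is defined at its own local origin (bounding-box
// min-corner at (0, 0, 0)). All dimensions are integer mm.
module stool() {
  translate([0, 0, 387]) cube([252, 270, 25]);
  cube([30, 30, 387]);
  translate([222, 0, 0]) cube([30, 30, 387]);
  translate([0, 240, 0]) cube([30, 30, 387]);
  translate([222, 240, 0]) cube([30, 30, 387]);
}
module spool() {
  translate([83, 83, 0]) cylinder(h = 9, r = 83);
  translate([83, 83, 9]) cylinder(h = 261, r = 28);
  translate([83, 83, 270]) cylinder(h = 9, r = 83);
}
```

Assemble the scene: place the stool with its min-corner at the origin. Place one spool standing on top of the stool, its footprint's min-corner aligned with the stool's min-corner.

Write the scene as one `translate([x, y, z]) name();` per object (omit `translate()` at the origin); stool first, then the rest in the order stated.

stool();
translate([0, 0, 412]) spool();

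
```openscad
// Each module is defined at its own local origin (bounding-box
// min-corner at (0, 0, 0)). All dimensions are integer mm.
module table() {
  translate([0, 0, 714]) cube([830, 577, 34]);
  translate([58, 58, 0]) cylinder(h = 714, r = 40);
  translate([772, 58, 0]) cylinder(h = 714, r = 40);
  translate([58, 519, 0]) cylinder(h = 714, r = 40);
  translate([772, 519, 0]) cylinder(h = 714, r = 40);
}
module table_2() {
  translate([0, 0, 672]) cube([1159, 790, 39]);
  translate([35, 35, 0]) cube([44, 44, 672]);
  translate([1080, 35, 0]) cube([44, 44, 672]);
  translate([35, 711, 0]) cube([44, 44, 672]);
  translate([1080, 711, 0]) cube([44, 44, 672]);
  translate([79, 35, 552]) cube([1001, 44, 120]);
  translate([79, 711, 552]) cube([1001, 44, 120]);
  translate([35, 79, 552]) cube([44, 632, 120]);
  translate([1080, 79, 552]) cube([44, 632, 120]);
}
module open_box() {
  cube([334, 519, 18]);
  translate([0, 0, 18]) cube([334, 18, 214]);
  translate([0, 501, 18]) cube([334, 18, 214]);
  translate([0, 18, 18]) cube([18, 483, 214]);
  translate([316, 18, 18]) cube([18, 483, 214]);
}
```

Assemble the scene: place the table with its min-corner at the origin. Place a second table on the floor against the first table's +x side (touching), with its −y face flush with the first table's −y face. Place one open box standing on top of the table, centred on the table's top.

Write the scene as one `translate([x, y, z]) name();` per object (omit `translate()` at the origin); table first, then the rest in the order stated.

table();
translate([830, 0, 0]) table_2();
translate([248, 29, 748]) open_box();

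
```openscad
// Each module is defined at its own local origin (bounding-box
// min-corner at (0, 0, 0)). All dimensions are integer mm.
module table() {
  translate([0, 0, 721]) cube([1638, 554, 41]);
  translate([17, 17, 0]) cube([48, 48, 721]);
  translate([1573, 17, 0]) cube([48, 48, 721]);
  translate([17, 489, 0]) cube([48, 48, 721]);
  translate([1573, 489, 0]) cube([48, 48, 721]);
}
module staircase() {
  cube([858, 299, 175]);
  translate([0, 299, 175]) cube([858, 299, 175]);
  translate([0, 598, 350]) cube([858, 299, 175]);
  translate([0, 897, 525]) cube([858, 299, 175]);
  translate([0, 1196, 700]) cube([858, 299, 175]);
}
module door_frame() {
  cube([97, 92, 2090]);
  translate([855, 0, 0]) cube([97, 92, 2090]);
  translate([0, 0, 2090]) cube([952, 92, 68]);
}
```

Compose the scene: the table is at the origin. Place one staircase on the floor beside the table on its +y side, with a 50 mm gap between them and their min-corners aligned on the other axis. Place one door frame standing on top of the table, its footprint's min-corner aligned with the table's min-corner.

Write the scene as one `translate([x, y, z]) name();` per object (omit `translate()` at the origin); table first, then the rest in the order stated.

table();
translate([0, 604, 0]) staircase();
translate([0, 0, 762]) door_frame();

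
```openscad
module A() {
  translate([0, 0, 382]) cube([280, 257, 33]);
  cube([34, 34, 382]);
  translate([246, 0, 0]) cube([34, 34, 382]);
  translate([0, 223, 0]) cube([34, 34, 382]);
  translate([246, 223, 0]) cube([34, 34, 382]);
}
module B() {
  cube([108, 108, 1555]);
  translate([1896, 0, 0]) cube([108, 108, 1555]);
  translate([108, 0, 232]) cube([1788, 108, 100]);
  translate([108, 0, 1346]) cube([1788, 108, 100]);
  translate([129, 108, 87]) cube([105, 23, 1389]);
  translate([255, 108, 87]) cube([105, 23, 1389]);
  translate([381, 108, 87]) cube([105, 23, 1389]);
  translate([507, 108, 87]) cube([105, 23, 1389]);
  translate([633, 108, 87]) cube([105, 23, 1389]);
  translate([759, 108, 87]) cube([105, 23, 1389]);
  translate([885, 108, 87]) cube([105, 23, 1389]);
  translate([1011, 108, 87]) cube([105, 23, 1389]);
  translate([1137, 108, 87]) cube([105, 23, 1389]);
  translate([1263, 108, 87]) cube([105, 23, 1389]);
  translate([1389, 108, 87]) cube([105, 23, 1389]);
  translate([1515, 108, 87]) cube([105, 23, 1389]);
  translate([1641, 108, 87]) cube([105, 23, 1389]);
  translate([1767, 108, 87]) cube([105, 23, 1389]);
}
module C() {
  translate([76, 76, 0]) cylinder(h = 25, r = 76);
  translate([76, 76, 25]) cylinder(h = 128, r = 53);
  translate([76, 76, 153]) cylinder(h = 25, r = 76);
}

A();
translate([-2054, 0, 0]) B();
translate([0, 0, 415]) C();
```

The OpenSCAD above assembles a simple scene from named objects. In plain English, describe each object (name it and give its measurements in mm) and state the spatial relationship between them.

A is a four-legged stool. The seat is 280×257 mm, 33 mm thick, top at z = 415 mm. It stands on four square legs, each 34×34 mm in cross-section, from z = 0 to the seat underside, each flush with a corner of the seat.

B is a fence section. Two 108×108 mm posts, 1555 mm tall, stand on the floor with a clear span of 1788 mm between their inner faces. Two horizontal rails of 108×100 mm section span the gap between the posts with their undersides at z = 232 mm and z = 1346 mm, flush with the posts' −y face. 14 pickets, each 105 mm wide, 23 mm thick and 1389 mm tall, are fixed to the +y face of the rails with their bottoms at z = 87 mm, evenly spaced across the span with equal gaps (rounded down to the nearest mm) at the −x end and between each pair — any rounding remainder accumulates at the +x end.

C is a spool: two coaxial disc flanges of radius 76 mm and thickness 25 mm, joined by a core cylinder of radius 53 mm and height 128 mm. The lower flange rests on z = 0 and the three cylinders share a vertical axis.

The fence section is on the floor beside the stool on its −x side. The spool is on top of the stool.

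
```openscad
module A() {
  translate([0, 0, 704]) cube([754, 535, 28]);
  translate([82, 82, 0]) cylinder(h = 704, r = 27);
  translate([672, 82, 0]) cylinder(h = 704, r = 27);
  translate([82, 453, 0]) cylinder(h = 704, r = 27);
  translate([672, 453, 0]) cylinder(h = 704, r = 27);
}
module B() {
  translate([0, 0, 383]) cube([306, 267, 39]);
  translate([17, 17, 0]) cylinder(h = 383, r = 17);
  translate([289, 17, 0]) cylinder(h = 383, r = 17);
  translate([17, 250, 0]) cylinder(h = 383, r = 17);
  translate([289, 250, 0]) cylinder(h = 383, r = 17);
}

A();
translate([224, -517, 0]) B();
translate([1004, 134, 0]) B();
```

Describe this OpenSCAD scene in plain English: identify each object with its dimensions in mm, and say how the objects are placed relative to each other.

A is a table: top 754 mm (x) × 535 mm (y), 28 mm thick, upper face at z = 732 mm, on four round legs of 54 mm diameter, each leg's bounding box inset 55 mm from the nearest pair of top edges, running from z = 0 to the bottom of the top.

B is a simple wooden stool: a rectangular seat 306 mm (x) by 267 mm (y), 39 mm thick, top face at z = 422 mm, on four round legs, each 34 mm in diameter. The legs rest on z = 0, each leg's axis is inset half a diameter from the nearest pair of seat edges (so the leg's bounding box is flush with the corner).

Two stools sit around the table at the −y, +x sides.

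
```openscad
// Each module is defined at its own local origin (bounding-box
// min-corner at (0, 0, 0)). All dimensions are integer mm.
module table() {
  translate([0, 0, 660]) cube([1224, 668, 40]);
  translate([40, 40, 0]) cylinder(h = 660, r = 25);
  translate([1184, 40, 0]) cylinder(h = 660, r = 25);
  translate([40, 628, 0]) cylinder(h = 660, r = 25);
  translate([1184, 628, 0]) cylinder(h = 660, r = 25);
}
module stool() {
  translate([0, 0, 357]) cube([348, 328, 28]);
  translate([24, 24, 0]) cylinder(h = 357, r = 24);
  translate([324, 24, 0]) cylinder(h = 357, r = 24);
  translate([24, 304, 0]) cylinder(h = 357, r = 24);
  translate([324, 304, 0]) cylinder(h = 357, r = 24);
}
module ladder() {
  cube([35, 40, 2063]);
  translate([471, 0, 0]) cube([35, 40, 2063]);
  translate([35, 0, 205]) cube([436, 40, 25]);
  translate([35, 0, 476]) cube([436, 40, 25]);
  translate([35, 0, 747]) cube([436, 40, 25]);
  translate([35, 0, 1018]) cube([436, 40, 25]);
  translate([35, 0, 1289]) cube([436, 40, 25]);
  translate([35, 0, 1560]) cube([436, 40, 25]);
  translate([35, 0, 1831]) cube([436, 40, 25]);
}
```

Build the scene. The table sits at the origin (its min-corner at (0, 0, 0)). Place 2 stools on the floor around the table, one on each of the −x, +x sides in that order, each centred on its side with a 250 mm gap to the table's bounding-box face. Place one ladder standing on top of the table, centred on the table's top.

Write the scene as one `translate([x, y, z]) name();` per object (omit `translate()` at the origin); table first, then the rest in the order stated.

table();
translate([-598, 170, 0]) stool();
translate([1474, 170, 0]) stool();
translate([359, 314, 700]) ladder();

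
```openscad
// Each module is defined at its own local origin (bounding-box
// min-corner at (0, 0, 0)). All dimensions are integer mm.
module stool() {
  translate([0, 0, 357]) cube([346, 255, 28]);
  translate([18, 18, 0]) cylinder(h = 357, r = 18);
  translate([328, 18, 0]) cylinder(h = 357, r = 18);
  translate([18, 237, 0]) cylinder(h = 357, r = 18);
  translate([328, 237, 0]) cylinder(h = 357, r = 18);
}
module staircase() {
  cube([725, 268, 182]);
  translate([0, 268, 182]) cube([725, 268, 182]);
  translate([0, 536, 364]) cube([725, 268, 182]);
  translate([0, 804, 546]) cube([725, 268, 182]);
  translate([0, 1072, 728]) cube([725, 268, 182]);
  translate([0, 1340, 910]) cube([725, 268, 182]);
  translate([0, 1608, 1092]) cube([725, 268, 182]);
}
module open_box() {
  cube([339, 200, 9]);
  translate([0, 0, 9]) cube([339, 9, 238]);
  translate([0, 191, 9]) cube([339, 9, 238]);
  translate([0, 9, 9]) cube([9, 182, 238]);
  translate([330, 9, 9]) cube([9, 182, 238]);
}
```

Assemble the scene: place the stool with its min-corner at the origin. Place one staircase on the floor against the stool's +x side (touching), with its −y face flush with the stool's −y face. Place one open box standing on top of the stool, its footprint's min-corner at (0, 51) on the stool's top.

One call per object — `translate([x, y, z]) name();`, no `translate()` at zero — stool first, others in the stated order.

stool();
translate([346, 0, 0]) staircase();
translate([0, 51, 385]) open_box();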